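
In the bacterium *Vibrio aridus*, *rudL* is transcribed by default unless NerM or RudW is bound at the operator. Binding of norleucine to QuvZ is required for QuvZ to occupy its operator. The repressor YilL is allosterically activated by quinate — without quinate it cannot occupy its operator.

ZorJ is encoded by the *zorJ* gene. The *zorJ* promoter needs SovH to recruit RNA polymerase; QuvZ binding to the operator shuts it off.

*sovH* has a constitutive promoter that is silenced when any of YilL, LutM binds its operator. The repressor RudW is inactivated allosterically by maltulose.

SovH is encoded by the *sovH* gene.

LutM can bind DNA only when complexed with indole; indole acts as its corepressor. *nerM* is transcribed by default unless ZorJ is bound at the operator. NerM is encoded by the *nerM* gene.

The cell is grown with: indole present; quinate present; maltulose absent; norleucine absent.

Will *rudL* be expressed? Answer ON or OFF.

Quinate is present, so YilL is active.
Indole is present, so LutM is active.
With repressor YilL bound, *sovH* is not transcribed.
So SovH is not produced.
Norleucine is absent, so QuvZ is inactive.
Required activator SovH is absent, so *zorJ* is not transcribed.
So ZorJ is not produced.
With no repressor bound, *nerM* is transcribed.
So NerM is produced and active.
Maltulose is absent, so RudW is active.
With repressor NerM bound, *rudL* is not transcribed.

OFF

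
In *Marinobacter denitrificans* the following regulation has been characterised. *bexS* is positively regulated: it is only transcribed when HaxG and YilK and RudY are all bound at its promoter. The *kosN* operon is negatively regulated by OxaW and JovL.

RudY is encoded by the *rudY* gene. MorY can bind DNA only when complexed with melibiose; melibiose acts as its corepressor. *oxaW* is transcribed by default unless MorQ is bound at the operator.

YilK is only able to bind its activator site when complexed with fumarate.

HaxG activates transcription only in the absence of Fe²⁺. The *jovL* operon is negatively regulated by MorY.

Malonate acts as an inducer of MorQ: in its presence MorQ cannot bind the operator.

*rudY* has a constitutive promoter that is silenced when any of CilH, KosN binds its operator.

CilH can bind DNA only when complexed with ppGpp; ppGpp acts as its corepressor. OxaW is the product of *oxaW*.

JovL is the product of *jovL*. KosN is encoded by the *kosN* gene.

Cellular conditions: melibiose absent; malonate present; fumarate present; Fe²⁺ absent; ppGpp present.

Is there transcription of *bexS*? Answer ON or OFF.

OFF

Fe²⁺ is absent, so HaxG is active.
Fumarate is present, so YilK is active.
ppGpp is present, so CilH is active.
Malonate is present, so MorQ is inactive.
With no repressor bound, *oxaW* is transcribed.
So OxaW is produced and active.
Melibiose is absent, so MorY is inactive.
With no repressor bound, *jovL* is transcribed.
So JovL is produced and active.
With repressor OxaW bound, *kosN* is not transcribed.
So KosN is not produced.
With repressor CilH bound, *rudY* is not transcribed.
So RudY is not produced.
Required activator RudY is absent, so *bexS* is not transcribed.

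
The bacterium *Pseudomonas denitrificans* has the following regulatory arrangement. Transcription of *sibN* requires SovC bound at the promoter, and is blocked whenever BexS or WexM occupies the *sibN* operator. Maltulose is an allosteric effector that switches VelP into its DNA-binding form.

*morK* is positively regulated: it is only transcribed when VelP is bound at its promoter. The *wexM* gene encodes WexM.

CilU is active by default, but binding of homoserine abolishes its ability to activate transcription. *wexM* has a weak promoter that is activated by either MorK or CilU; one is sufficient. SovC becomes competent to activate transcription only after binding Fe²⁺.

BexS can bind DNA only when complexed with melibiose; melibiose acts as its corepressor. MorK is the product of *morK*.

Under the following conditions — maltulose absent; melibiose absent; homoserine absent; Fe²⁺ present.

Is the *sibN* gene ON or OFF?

Fe²⁺ is present, so SovC is active.
Melibiose is absent, so BexS is inactive.
Maltulose is absent, so VelP is inactive.
Required activator VelP is absent, so *morK* is not transcribed.
So MorK is not produced.
Homoserine is absent, so CilU is active.
Activator CilU is present, so *wexM* is transcribed.
So WexM is produced and active.
With repressor WexM bound, *sibN* is not transcribed.

OFF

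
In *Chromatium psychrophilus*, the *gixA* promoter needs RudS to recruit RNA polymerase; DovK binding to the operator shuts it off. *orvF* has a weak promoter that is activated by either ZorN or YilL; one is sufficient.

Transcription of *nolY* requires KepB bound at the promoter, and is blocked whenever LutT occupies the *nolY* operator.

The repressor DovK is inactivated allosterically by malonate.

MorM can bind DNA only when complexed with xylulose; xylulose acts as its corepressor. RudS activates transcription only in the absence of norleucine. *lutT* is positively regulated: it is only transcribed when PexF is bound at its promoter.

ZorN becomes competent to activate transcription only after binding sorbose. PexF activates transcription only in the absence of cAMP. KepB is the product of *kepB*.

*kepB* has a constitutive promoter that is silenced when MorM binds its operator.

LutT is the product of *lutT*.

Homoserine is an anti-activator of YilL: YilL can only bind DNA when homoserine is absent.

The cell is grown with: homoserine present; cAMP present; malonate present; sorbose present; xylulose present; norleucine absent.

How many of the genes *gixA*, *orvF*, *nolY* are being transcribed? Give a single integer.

2

Norleucine is absent, so RudS is active.
Malonate is present, so DovK is inactive.
No repressor is bound and RudS is active, so *gixA* is transcribed.
→ *gixA* is ON.
Sorbose is present, so ZorN is active.
Homoserine is present, so YilL is inactive.
Activator ZorN is present, so *orvF* is transcribed.
→ *orvF* is ON.
Xylulose is present, so MorM is active.
With repressor MorM bound, *kepB* is not transcribed.
So KepB is not produced.
cAMP is present, so PexF is inactive.
Required activator PexF is absent, so *lutT* is not transcribed.
So LutT is not produced.
Required activator KepB is absent, so *nolY* is not transcribed.
→ *nolY* is OFF.
2 of the 3 genes are transcribed.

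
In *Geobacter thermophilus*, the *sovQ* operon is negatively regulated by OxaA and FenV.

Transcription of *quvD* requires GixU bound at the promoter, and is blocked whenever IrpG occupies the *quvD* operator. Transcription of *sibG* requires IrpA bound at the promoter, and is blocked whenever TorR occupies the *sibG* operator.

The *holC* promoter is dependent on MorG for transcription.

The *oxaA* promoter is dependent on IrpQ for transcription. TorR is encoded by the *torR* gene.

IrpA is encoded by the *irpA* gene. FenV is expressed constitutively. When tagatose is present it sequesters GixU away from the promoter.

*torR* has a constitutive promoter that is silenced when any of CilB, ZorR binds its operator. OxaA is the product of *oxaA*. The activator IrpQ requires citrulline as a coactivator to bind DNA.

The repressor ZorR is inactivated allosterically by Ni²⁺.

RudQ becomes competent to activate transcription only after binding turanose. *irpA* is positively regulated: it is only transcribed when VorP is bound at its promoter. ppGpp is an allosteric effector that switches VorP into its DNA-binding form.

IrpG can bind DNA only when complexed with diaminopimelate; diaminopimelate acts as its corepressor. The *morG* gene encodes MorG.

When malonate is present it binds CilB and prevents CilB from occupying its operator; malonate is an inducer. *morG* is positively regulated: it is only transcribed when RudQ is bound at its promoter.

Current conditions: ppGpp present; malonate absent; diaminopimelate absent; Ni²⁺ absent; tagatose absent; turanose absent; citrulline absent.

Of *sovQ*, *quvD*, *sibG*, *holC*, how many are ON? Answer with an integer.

2

Citrulline is absent, so IrpQ is inactive.
Required activator IrpQ is absent, so *oxaA* is not transcribed.
So OxaA is not produced.
FenV is produced constitutively and is active.
With repressor FenV bound, *sovQ* is not transcribed.
→ *sovQ* is OFF.
Tagatose is absent, so GixU is active.
Diaminopimelate is absent, so IrpG is inactive.
No repressor is bound and GixU is active, so *quvD* is transcribed.
→ *quvD* is ON.
Malonate is absent, so CilB is active.
Ni²⁺ is absent, so ZorR is active.
With repressor CilB bound, *torR* is not transcribed.
So TorR is not produced.
ppGpp is present, so VorP is active.
No repressor is bound and VorP is active, so *irpA* is transcribed.
So IrpA is produced and active.
No repressor is bound and IrpA is active, so *sibG* is transcribed.
→ *sibG* is ON.
Turanose is absent, so RudQ is inactive.
Required activator RudQ is absent, so *morG* is not transcribed.
So MorG is not produced.
Required activator MorG is absent, so *holC* is not transcribed.
→ *holC* is OFF.
2 of the 4 genes are transcribed.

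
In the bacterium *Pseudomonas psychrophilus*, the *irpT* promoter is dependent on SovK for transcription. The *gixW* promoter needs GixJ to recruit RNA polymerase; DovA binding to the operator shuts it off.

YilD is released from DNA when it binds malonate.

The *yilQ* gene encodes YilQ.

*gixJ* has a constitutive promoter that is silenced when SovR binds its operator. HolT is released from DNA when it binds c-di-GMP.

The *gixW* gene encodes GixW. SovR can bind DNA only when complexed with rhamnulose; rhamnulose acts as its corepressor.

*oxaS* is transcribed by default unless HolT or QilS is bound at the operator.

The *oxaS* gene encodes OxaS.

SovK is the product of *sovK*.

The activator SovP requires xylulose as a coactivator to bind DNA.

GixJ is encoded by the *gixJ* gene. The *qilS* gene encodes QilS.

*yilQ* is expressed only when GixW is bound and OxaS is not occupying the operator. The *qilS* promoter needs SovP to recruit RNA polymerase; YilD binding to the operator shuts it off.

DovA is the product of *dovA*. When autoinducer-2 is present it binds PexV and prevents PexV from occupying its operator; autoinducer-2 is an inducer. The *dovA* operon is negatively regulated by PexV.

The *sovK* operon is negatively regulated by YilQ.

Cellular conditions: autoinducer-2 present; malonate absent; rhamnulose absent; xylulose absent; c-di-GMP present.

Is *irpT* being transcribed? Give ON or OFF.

ON

Rhamnulose is absent, so SovR is inactive.
With no repressor bound, *gixJ* is transcribed.
So GixJ is produced and active.
Autoinducer-2 is present, so PexV is inactive.
With no repressor bound, *dovA* is transcribed.
So DovA is produced and active.
With repressor DovA bound, *gixW* is not transcribed.
So GixW is not produced.
c-di-GMP is present, so HolT is inactive.
Xylulose is absent, so SovP is inactive.
Malonate is absent, so YilD is active.
With repressor YilD bound, *qilS* is not transcribed.
So QilS is not produced.
With no repressor bound, *oxaS* is transcribed.
So OxaS is produced and active.
With repressor OxaS bound, *yilQ* is not transcribed.
So YilQ is not produced.
With no repressor bound, *sovK* is transcribed.
So SovK is produced and active.
No repressor is bound and SovK is active, so *irpT* is transcribed.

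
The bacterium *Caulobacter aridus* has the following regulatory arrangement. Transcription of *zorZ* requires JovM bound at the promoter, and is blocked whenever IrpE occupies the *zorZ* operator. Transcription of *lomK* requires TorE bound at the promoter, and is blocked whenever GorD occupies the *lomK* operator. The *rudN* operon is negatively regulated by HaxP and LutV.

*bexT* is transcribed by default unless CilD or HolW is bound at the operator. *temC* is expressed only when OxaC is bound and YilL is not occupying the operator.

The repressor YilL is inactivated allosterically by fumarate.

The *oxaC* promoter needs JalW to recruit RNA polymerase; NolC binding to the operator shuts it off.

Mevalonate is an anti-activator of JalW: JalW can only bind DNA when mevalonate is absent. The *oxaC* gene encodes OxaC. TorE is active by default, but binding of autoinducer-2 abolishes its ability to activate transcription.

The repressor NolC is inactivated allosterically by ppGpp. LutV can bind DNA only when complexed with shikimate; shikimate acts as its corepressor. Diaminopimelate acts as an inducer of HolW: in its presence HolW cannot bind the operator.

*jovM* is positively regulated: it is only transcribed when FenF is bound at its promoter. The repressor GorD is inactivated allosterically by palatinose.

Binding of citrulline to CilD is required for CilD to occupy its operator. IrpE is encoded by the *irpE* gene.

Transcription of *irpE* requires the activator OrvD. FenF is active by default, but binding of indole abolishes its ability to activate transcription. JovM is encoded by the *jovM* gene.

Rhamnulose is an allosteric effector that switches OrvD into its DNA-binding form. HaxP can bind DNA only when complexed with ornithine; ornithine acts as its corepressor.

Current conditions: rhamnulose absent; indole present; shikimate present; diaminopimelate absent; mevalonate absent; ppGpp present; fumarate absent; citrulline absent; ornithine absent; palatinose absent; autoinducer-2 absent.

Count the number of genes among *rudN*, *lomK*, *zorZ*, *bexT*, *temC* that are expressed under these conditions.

Ornithine is absent, so HaxP is inactive.
Shikimate is present, so LutV is active.
With repressor LutV bound, *rudN* is not transcribed.
→ *rudN* is OFF.
Autoinducer-2 is absent, so TorE is active.
Palatinose is absent, so GorD is active.
With repressor GorD bound, *lomK* is not transcribed.
→ *lomK* is OFF.
Rhamnulose is absent, so OrvD is inactive.
Required activator OrvD is absent, so *irpE* is not transcribed.
So IrpE is not produced.
Indole is present, so FenF is inactive.
Required activator FenF is absent, so *jovM* is not transcribed.
So JovM is not produced.
Required activator JovM is absent, so *zorZ* is not transcribed.
→ *zorZ* is OFF.
Citrulline is absent, so CilD is inactive.
Diaminopimelate is absent, so HolW is active.
With repressor HolW bound, *bexT* is not transcribed.
→ *bexT* is OFF.
ppGpp is present, so NolC is inactive.
Mevalonate is absent, so JalW is active.
No repressor is bound and JalW is active, so *oxaC* is transcribed.
So OxaC is produced and active.
Fumarate is absent, so YilL is active.
With repressor YilL bound, *temC* is not transcribed.
→ *temC* is OFF.
0 of the 5 genes are transcribed.

0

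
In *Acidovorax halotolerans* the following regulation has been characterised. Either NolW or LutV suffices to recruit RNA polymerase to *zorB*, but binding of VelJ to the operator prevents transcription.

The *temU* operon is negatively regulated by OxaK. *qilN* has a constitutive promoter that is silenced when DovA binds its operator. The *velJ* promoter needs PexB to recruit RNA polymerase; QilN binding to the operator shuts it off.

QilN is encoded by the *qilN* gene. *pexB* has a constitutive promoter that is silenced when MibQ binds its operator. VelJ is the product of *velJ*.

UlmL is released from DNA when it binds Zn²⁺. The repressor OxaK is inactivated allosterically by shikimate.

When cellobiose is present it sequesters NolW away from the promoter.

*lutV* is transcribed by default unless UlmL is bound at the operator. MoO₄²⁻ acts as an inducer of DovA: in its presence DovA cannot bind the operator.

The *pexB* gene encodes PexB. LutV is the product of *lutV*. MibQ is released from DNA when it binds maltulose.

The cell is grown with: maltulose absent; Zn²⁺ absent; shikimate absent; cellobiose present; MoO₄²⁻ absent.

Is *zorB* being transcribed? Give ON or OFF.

OFF

MoO₄²⁻ is absent, so DovA is active.
With repressor DovA bound, *qilN* is not transcribed.
So QilN is not produced.
Maltulose is absent, so MibQ is active.
With repressor MibQ bound, *pexB* is not transcribed.
So PexB is not produced.
Required activator PexB is absent, so *velJ* is not transcribed.
So VelJ is not produced.
Cellobiose is present, so NolW is inactive.
Zn²⁺ is absent, so UlmL is active.
With repressor UlmL bound, *lutV* is not transcribed.
So LutV is not produced.
No activator is available at the *zorB* promoter, so *zorB* is not transcribed.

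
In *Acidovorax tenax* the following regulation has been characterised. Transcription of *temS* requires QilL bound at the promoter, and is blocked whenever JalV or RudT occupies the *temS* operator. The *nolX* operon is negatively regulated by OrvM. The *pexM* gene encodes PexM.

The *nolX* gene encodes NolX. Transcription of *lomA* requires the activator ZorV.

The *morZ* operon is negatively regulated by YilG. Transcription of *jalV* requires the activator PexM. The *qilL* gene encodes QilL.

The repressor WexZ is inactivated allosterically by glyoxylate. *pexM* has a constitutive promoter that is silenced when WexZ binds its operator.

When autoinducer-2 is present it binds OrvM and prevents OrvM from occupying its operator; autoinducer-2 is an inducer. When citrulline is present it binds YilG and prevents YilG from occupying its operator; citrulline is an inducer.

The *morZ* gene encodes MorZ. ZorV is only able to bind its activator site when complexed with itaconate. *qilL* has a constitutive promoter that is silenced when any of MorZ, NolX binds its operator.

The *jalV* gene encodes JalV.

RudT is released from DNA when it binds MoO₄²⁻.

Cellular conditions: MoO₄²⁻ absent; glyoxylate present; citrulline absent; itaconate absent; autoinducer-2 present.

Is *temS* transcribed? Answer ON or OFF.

OFF

Glyoxylate is present, so WexZ is inactive.
With no repressor bound, *pexM* is transcribed.
So PexM is produced and active.
No repressor is bound and PexM is active, so *jalV* is transcribed.
So JalV is produced and active.
Citrulline is absent, so YilG is active.
With repressor YilG bound, *morZ* is not transcribed.
So MorZ is not produced.
Autoinducer-2 is present, so OrvM is inactive.
With no repressor bound, *nolX* is transcribed.
So NolX is produced and active.
With repressor NolX bound, *qilL* is not transcribed.
So QilL is not produced.
MoO₄²⁻ is absent, so RudT is active.
With repressor JalV bound, *temS* is not transcribed.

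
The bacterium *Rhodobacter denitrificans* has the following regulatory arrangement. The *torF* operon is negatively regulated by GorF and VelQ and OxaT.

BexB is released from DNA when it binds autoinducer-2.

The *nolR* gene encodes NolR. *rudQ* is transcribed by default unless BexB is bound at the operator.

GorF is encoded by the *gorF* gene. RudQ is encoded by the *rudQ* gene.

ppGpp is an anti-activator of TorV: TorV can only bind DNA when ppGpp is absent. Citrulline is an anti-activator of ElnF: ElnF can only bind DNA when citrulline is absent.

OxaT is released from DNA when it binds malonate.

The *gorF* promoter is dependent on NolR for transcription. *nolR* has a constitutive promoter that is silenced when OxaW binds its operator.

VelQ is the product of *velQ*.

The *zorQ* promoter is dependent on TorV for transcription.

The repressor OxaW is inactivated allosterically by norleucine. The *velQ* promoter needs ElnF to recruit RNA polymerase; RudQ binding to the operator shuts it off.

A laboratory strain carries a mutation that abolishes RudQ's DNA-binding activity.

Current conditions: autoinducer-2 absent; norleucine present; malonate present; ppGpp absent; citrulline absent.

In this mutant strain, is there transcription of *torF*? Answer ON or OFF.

Norleucine is present, so OxaW is inactive.
With no repressor bound, *nolR* is transcribed.
So NolR is produced and active.
No repressor is bound and NolR is active, so *gorF* is transcribed.
So GorF is produced and active.
Citrulline is absent, so ElnF is active.
RudQ is non-functional in this strain, so it has no effect.
No repressor is bound and ElnF is active, so *velQ* is transcribed.
So VelQ is produced and active.
Malonate is present, so OxaT is inactive.
With repressor GorF bound, *torF* is not transcribed.

OFF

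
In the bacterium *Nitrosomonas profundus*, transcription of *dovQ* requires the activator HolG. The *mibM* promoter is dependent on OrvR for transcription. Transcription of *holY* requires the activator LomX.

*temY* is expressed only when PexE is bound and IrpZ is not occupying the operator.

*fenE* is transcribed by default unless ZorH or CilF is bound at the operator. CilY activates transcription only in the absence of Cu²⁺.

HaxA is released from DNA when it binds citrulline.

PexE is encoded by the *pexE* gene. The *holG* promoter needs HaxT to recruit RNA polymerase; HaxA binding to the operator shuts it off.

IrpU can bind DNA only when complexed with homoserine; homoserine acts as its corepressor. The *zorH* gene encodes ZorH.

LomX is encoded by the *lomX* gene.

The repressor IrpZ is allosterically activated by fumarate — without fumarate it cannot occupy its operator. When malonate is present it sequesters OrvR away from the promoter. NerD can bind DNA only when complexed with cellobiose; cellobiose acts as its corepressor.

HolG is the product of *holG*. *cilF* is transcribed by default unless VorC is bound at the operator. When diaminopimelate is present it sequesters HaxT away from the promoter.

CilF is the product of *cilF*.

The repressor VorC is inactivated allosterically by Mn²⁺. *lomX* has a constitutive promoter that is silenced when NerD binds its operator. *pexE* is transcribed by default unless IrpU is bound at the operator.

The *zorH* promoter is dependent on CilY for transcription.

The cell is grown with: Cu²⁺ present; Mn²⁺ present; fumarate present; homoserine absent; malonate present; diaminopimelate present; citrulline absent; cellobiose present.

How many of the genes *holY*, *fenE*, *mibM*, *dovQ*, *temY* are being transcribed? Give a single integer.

0

Cellobiose is present, so NerD is active.
With repressor NerD bound, *lomX* is not transcribed.
So LomX is not produced.
Required activator LomX is absent, so *holY* is not transcribed.
→ *holY* is OFF.
Cu²⁺ is present, so CilY is inactive.
Required activator CilY is absent, so *zorH* is not transcribed.
So ZorH is not produced.
Mn²⁺ is present, so VorC is inactive.
With no repressor bound, *cilF* is transcribed.
So CilF is produced and active.
With repressor CilF bound, *fenE* is not transcribed.
→ *fenE* is OFF.
Malonate is present, so OrvR is inactive.
Required activator OrvR is absent, so *mibM* is not transcribed.
→ *mibM* is OFF.
Citrulline is absent, so HaxA is active.
Diaminopimelate is present, so HaxT is inactive.
With repressor HaxA bound, *holG* is not transcribed.
So HolG is not produced.
Required activator HolG is absent, so *dovQ* is not transcribed.
→ *dovQ* is OFF.
Homoserine is absent, so IrpU is inactive.
With no repressor bound, *pexE* is transcribed.
So PexE is produced and active.
Fumarate is present, so IrpZ is active.
With repressor IrpZ bound, *temY* is not transcribed.
→ *temY* is OFF.
0 of the 5 genes are transcribed.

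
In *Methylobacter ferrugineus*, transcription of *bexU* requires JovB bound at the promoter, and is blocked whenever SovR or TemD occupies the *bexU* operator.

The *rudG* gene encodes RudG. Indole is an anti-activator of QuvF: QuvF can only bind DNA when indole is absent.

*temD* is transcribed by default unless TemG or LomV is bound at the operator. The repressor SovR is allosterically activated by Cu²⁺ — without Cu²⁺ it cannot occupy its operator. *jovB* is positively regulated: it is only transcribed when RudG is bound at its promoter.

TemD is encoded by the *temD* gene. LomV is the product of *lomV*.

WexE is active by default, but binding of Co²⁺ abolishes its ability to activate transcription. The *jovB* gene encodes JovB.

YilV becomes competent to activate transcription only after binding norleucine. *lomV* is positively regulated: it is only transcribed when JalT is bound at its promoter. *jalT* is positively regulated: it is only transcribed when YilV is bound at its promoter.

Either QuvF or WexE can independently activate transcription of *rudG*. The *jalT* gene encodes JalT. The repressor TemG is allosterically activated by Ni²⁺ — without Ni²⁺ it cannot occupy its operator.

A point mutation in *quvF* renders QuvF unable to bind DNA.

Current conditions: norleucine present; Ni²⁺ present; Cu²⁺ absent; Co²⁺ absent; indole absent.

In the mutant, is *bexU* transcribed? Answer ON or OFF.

ON

QuvF is non-functional in this strain, so it has no effect.
Co²⁺ is absent, so WexE is active.
Activator WexE is present, so *rudG* is transcribed.
So RudG is produced and active.
No repressor is bound and RudG is active, so *jovB* is transcribed.
So JovB is produced and active.
Cu²⁺ is absent, so SovR is inactive.
Ni²⁺ is present, so TemG is active.
Norleucine is present, so YilV is active.
No repressor is bound and YilV is active, so *jalT* is transcribed.
So JalT is produced and active.
No repressor is bound and JalT is active, so *lomV* is transcribed.
So LomV is produced and active.
With repressor TemG bound, *temD* is not transcribed.
So TemD is not produced.
No repressor is bound and JovB is active, so *bexU* is transcribed.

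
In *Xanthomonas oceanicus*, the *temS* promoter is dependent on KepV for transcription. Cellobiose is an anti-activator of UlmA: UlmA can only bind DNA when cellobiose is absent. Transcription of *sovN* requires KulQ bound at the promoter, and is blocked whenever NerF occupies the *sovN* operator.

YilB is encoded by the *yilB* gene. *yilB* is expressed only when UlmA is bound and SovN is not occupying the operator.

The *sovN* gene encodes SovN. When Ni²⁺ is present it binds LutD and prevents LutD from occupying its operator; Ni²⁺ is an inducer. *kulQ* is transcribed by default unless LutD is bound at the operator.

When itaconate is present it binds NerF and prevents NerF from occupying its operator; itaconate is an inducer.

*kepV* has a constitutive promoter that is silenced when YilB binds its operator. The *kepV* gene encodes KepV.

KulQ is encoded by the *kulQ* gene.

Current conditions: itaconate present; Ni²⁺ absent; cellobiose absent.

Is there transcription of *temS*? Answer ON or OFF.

Ni²⁺ is absent, so LutD is active.
With repressor LutD bound, *kulQ* is not transcribed.
So KulQ is not produced.
Itaconate is present, so NerF is inactive.
Required activator KulQ is absent, so *sovN* is not transcribed.
So SovN is not produced.
Cellobiose is absent, so UlmA is active.
No repressor is bound and UlmA is active, so *yilB* is transcribed.
So YilB is produced and active.
With repressor YilB bound, *kepV* is not transcribed.
So KepV is not produced.
Required activator KepV is absent, so *temS* is not transcribed.

OFF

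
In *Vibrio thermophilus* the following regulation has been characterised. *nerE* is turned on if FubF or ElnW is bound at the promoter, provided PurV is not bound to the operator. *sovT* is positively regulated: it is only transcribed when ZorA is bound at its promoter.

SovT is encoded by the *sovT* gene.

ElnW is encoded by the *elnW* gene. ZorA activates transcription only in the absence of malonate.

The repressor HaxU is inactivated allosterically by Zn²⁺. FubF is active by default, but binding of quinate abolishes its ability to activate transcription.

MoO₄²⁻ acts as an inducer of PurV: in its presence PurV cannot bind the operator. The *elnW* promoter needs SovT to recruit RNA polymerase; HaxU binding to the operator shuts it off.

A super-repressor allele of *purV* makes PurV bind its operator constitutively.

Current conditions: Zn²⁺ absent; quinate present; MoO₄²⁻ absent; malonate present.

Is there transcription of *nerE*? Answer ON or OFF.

OFF

PurV is constitutively active in this strain.
Quinate is present, so FubF is inactive.
Malonate is present, so ZorA is inactive.
Required activator ZorA is absent, so *sovT* is not transcribed.
So SovT is not produced.
Zn²⁺ is absent, so HaxU is active.
With repressor HaxU bound, *elnW* is not transcribed.
So ElnW is not produced.
With repressor PurV bound, *nerE* is not transcribed.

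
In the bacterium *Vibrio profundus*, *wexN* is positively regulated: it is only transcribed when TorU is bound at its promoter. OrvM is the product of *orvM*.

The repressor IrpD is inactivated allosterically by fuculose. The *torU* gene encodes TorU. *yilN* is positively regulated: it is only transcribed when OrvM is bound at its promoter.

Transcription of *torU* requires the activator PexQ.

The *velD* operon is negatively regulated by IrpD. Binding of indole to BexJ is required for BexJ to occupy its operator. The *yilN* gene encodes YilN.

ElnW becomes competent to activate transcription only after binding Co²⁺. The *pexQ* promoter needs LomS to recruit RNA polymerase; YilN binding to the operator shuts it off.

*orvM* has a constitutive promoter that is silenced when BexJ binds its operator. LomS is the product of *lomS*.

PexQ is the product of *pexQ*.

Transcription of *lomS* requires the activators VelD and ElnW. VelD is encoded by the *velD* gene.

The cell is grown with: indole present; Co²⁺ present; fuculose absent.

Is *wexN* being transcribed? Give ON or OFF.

Indole is present, so BexJ is active.
With repressor BexJ bound, *orvM* is not transcribed.
So OrvM is not produced.
Required activator OrvM is absent, so *yilN* is not transcribed.
So YilN is not produced.
Fuculose is absent, so IrpD is active.
With repressor IrpD bound, *velD* is not transcribed.
So VelD is not produced.
Co²⁺ is present, so ElnW is active.
Required activator VelD is absent, so *lomS* is not transcribed.
So LomS is not produced.
Required activator LomS is absent, so *pexQ* is not transcribed.
So PexQ is not produced.
Required activator PexQ is absent, so *torU* is not transcribed.
So TorU is not produced.
Required activator TorU is absent, so *wexN* is not transcribed.

OFF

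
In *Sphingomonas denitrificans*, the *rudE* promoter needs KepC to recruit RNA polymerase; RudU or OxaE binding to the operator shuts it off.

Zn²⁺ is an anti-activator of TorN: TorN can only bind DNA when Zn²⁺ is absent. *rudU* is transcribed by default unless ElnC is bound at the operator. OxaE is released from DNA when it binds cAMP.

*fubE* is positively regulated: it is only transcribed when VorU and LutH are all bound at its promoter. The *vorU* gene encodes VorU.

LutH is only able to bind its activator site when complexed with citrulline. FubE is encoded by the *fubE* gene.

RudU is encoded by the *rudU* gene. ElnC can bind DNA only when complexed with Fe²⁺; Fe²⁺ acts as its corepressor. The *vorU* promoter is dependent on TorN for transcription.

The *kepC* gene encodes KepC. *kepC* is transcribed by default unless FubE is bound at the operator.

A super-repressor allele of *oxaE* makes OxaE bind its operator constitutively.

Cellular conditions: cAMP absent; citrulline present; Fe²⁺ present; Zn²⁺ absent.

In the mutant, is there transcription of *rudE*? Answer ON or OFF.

OFF

Fe²⁺ is present, so ElnC is active.
With repressor ElnC bound, *rudU* is not transcribed.
So RudU is not produced.
OxaE is constitutively active in this strain.
Zn²⁺ is absent, so TorN is active.
No repressor is bound and TorN is active, so *vorU* is transcribed.
So VorU is produced and active.
Citrulline is present, so LutH is active.
No repressor is bound and VorU and LutH are active, so *fubE* is transcribed.
So FubE is produced and active.
With repressor FubE bound, *kepC* is not transcribed.
So KepC is not produced.
With repressor OxaE bound, *rudE* is not transcribed.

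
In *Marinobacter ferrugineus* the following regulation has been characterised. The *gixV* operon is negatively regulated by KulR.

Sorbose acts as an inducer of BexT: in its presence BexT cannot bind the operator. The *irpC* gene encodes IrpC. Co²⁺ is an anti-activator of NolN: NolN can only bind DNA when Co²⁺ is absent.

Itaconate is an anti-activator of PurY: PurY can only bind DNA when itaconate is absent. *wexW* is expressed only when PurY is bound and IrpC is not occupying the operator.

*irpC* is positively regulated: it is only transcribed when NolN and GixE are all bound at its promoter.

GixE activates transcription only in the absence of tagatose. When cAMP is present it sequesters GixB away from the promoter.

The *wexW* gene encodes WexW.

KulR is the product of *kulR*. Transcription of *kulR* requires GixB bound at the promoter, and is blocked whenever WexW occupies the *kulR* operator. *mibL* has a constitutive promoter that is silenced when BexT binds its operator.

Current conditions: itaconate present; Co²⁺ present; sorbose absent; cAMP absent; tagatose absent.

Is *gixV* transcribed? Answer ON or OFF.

OFF

Co²⁺ is present, so NolN is inactive.
Tagatose is absent, so GixE is active.
Required activator NolN is absent, so *irpC* is not transcribed.
So IrpC is not produced.
Itaconate is present, so PurY is inactive.
Required activator PurY is absent, so *wexW* is not transcribed.
So WexW is not produced.
cAMP is absent, so GixB is active.
No repressor is bound and GixB is active, so *kulR* is transcribed.
So KulR is produced and active.
With repressor KulR bound, *gixV* is not transcribed.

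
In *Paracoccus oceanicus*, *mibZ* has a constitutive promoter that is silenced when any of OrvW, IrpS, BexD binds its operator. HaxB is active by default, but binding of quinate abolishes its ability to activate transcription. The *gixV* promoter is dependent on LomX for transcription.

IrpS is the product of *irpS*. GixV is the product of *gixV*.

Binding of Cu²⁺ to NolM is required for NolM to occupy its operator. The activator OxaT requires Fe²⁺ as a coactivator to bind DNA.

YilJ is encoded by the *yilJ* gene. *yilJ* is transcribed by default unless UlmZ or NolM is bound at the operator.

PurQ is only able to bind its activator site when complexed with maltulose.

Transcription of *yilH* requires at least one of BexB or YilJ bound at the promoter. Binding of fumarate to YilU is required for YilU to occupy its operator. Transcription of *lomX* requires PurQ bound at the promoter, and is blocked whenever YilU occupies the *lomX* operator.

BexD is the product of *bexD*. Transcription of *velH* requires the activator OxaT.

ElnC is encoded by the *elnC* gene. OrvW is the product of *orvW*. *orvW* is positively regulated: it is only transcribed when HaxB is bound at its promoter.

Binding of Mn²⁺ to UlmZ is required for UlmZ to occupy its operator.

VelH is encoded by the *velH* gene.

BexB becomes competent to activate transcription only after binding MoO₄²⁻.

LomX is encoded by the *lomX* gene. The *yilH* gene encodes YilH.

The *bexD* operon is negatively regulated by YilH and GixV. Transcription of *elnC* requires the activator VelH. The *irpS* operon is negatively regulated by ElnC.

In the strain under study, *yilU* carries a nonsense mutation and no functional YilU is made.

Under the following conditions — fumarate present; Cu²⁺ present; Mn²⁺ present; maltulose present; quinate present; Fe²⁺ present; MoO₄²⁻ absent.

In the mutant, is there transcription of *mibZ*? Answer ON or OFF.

Quinate is present, so HaxB is inactive.
Required activator HaxB is absent, so *orvW* is not transcribed.
So OrvW is not produced.
Fe²⁺ is present, so OxaT is active.
No repressor is bound and OxaT is active, so *velH* is transcribed.
So VelH is produced and active.
No repressor is bound and VelH is active, so *elnC* is transcribed.
So ElnC is produced and active.
With repressor ElnC bound, *irpS* is not transcribed.
So IrpS is not produced.
MoO₄²⁻ is absent, so BexB is inactive.
Mn²⁺ is present, so UlmZ is active.
Cu²⁺ is present, so NolM is active.
With repressor UlmZ bound, *yilJ* is not transcribed.
So YilJ is not produced.
No activator is available at the *yilH* promoter, so *yilH* is not transcribed.
So YilH is not produced.
Maltulose is present, so PurQ is active.
YilU is non-functional in this strain, so it has no effect.
No repressor is bound and PurQ is active, so *lomX* is transcribed.
So LomX is produced and active.
No repressor is bound and LomX is active, so *gixV* is transcribed.
So GixV is produced and active.
With repressor GixV bound, *bexD* is not transcribed.
So BexD is not produced.
With no repressor bound, *mibZ* is transcribed.

ON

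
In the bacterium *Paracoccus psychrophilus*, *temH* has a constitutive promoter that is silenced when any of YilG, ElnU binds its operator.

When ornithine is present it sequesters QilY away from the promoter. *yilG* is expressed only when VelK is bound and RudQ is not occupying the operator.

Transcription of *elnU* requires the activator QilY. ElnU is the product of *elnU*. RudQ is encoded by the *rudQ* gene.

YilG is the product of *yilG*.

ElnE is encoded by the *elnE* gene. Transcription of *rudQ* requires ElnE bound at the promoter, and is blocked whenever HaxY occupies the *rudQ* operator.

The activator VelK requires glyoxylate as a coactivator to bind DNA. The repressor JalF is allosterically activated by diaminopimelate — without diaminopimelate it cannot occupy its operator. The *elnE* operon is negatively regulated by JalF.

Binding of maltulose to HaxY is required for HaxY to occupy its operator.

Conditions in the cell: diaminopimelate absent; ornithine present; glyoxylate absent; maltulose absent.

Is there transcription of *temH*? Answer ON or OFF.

ON

Diaminopimelate is absent, so JalF is inactive.
With no repressor bound, *elnE* is transcribed.
So ElnE is produced and active.
Maltulose is absent, so HaxY is inactive.
No repressor is bound and ElnE is active, so *rudQ* is transcribed.
So RudQ is produced and active.
Glyoxylate is absent, so VelK is inactive.
With repressor RudQ bound, *yilG* is not transcribed.
So YilG is not produced.
Ornithine is present, so QilY is inactive.
Required activator QilY is absent, so *elnU* is not transcribed.
So ElnU is not produced.
With no repressor bound, *temH* is transcribed.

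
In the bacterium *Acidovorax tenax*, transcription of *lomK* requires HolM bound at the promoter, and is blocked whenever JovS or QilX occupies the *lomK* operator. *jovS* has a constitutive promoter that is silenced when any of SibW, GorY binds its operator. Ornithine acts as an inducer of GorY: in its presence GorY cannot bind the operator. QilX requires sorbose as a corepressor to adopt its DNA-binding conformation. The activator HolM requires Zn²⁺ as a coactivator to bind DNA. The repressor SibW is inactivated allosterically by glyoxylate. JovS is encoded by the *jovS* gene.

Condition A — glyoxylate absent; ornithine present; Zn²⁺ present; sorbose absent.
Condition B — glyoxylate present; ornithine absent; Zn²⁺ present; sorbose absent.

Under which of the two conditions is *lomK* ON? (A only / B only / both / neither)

Condition A:
Glyoxylate is absent, so SibW is active.
Ornithine is present, so GorY is inactive.
With repressor SibW bound, *jovS* is not transcribed.
So JovS is not produced.
Zn²⁺ is present, so HolM is active.
Sorbose is absent, so QilX is inactive.
No repressor is bound and HolM is active, so *lomK* is transcribed.
→ *lomK* is ON in A.
Condition B:
Glyoxylate is present, so SibW is inactive.
Ornithine is absent, so GorY is active.
With repressor GorY bound, *jovS* is not transcribed.
So JovS is not produced.
Zn²⁺ is present, so HolM is active.
Sorbose is absent, so QilX is inactive.
No repressor is bound and HolM is active, so *lomK* is transcribed.
→ *lomK* is ON in B.

both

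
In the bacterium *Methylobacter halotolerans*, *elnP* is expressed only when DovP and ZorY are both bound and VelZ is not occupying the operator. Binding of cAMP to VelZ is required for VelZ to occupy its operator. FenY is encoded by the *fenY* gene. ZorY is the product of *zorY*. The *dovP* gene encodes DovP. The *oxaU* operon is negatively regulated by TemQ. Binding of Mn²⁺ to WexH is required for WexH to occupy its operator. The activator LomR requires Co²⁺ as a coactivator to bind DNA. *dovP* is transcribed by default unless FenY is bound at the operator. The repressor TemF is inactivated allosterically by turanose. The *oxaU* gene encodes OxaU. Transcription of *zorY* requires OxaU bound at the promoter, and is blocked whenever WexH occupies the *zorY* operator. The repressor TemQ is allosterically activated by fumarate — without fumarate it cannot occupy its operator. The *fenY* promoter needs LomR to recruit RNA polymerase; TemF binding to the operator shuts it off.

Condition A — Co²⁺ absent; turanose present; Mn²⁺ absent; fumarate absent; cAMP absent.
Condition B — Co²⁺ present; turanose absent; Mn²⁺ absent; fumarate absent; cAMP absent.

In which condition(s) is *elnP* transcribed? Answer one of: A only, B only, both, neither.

both

Condition A:
Co²⁺ is absent, so LomR is inactive.
Turanose is present, so TemF is inactive.
Required activator LomR is absent, so *fenY* is not transcribed.
So FenY is not produced.
With no repressor bound, *dovP* is transcribed.
So DovP is produced and active.
Mn²⁺ is absent, so WexH is inactive.
Fumarate is absent, so TemQ is inactive.
With no repressor bound, *oxaU* is transcribed.
So OxaU is produced and active.
No repressor is bound and OxaU is active, so *zorY* is transcribed.
So ZorY is produced and active.
cAMP is absent, so VelZ is inactive.
No repressor is bound and DovP and ZorY are active, so *elnP* is transcribed.
→ *elnP* is ON in A.
Condition B:
Co²⁺ is present, so LomR is active.
Turanose is absent, so TemF is active.
With repressor TemF bound, *fenY* is not transcribed.
So FenY is not produced.
With no repressor bound, *dovP* is transcribed.
So DovP is produced and active.
Mn²⁺ is absent, so WexH is inactive.
Fumarate is absent, so TemQ is inactive.
With no repressor bound, *oxaU* is transcribed.
So OxaU is produced and active.
No repressor is bound and OxaU is active, so *zorY* is transcribed.
So ZorY is produced and active.
cAMP is absent, so VelZ is inactive.
No repressor is bound and DovP and ZorY are active, so *elnP* is transcribed.
→ *elnP* is ON in B.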